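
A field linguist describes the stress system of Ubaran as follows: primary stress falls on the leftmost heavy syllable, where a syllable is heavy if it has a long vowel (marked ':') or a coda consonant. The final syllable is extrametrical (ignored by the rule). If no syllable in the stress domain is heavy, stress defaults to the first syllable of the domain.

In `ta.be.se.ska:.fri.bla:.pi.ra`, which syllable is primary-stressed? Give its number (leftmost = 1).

4

The final syllable (8, ra) is extrametrical; the stress domain is syllables 1–7.
Weights: 1 ta L, 2 be L, 3 se L, 4 ska: H, 5 fri L, 6 bla: H, 7 pi L.
Heavy syllables in the domain: 4, 6. The leftmost is syllable 4 (ska:).
Primary stress: syllable 4 → ta.be.se.ˈska:.fri.bla:.pi.ra.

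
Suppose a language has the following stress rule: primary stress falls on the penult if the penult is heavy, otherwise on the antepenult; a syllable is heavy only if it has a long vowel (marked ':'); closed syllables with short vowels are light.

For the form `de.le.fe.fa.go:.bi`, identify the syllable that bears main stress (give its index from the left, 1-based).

Weights: 4 fa L, 5 go: H, 6 bi L.
The penult (syllable 5, go:) is heavy, so it takes stress.
Primary stress: syllable 5 → de.le.fe.fa.ˈgo:.bi.

5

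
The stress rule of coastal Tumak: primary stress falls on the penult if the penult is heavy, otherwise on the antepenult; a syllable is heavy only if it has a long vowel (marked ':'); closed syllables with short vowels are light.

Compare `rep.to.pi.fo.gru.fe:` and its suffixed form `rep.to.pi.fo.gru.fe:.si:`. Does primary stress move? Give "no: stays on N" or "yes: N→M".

Base `rep.to.pi.fo.gru.fe:` (6 syllables):
  Weights: 4 fo L, 5 gru L, 6 fe: H.
  The penult (syllable 5, gru) is light, so stress falls on the antepenult (syllable 4, fo).
  → primary stress on syllable 4.
Suffixed `rep.to.pi.fo.gru.fe:.si:` (7 syllables):
  Weights: 5 gru L, 6 fe: H, 7 si: H.
  The penult (syllable 6, fe:) is heavy, so it takes stress.
  → primary stress on syllable 6.

yes: 4→6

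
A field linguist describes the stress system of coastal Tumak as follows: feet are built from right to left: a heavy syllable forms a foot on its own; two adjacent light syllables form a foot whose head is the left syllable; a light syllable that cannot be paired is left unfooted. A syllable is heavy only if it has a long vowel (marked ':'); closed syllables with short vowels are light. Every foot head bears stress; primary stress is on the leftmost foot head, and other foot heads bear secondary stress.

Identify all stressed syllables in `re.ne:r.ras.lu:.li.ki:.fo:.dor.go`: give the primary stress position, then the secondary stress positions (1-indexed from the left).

primary 2, secondary 4, 6, 7, 8

Weights: 1 re L, 2 ne:r H, 3 ras L, 4 lu: H, 5 li L, 6 ki: H, 7 fo: H, 8 dor L, 9 go L.
Parse right to left (heavy = foot alone; LL = one foot; stranded L unfooted): re (ˈne:r) ras (ˈlu:) li (ˈki:) (ˈfo:) (ˈdor.go).
Foot heads: 2, 4, 6, 7, 8.
Primary stress on the leftmost head = syllable 2.
Secondary stress on 4, 6, 7, 8: re.ˈne:r.ras.ˌlu:.li.ˌki:.ˌfo:.ˌdor.go.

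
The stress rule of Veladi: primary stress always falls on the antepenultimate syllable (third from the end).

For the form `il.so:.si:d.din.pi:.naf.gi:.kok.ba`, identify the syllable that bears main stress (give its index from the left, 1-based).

The word has 9 syllables; the antepenultimate syllable (third from the end) is syllable 7 (gi:).
Primary stress: syllable 7 → il.so:.si:d.din.pi:.naf.ˈgi:.kok.ba.

7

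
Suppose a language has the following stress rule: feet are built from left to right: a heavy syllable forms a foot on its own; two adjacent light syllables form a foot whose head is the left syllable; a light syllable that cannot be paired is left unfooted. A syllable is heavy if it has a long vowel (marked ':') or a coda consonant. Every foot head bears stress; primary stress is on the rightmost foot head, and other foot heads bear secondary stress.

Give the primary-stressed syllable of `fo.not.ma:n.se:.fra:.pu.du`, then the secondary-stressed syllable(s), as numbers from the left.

primary 6, secondary 2, 3, 4, 5

Weights: 1 fo L, 2 not H, 3 ma:n H, 4 se: H, 5 fra: H, 6 pu L, 7 du L.
Parse left to right (heavy = foot alone; LL = one foot; stranded L unfooted): fo (ˈnot) (ˈma:n) (ˈse:) (ˈfra:) (ˈpu.du).
Foot heads: 2, 3, 4, 5, 6.
Primary stress on the rightmost head = syllable 6.
Secondary stress on 2, 3, 4, 5: fo.ˌnot.ˌma:n.ˌse:.ˌfra:.ˈpu.du.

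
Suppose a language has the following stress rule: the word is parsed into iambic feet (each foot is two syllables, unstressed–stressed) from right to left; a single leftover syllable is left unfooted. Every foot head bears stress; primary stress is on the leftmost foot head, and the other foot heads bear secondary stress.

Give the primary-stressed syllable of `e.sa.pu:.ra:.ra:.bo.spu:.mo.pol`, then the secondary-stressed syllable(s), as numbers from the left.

primary 3, secondary 5, 7, 9

Parse right to left into iambic (σˈσ) feet: e (sa.ˈpu:) (ra:.ˈra:) (bo.ˈspu:) (mo.ˈpol). Syllable 1 is left unfooted.
Foot heads (stressed positions): 3, 5, 7, 9.
End Rule Leftmost: primary stress on the leftmost head = syllable 3.
Secondary stress on 5, 7, 9: e.sa.ˈpu:.ra:.ˌra:.bo.ˌspu:.mo.ˌpol.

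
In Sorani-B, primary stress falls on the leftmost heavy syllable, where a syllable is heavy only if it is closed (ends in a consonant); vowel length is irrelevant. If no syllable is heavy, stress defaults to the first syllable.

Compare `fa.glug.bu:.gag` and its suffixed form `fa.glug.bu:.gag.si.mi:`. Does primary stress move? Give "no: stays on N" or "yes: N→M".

Base `fa.glug.bu:.gag` (4 syllables):
  Weights: 1 fa L, 2 glug H, 3 bu: L, 4 gag H.
  Heavy syllables in the domain: 2, 4. The leftmost is syllable 2 (glug).
  → primary stress on syllable 2.
Suffixed `fa.glug.bu:.gag.si.mi:` (6 syllables):
  Weights: 1 fa L, 2 glug H, 3 bu: L, 4 gag H, 5 si L, 6 mi: L.
  Heavy syllables in the domain: 2, 4. The leftmost is syllable 2 (glug).
  → primary stress on syllable 2.

no: stays on 2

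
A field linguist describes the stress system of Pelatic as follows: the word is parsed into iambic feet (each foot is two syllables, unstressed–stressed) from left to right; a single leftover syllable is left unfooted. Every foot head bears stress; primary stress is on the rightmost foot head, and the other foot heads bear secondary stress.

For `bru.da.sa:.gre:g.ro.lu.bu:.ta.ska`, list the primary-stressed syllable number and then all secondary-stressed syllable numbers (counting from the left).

Parse left to right into iambic (σˈσ) feet: (bru.ˈda) (sa:.ˈgre:g) (ro.ˈlu) (bu:.ˈta) ska. Syllable 9 is left unfooted.
Foot heads (stressed positions): 2, 4, 6, 8.
End Rule Rightmost: primary stress on the rightmost head = syllable 8.
Secondary stress on 2, 4, 6: bru.ˌda.sa:.ˌgre:g.ro.ˌlu.bu:.ˈta.ska.

primary 8, secondary 2, 4, 6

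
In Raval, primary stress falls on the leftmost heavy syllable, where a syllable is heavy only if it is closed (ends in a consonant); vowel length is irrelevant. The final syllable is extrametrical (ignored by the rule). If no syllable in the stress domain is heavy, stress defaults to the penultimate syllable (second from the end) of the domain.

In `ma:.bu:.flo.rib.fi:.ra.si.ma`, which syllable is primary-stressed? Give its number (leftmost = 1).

4

The final syllable (8, ma) is extrametrical; the stress domain is syllables 1–7.
Weights: 1 ma: L, 2 bu: L, 3 flo L, 4 rib H, 5 fi: L, 6 ra L, 7 si L.
Heavy syllables in the domain: 4. The leftmost is syllable 4 (rib).
Primary stress: syllable 4 → ma:.bu:.flo.ˈrib.fi:.ra.si.ma.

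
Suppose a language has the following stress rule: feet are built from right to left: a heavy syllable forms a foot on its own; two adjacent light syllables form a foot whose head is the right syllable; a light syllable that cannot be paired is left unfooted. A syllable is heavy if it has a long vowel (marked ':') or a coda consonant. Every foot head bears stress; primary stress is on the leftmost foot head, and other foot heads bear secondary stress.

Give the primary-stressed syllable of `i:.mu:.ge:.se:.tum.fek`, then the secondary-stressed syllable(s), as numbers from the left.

primary 1, secondary 2, 3, 4, 5, 6

Weights: 1 i: H, 2 mu: H, 3 ge: H, 4 se: H, 5 tum H, 6 fek H.
Parse right to left (heavy = foot alone; LL = one foot; stranded L unfooted): (ˈi:) (ˈmu:) (ˈge:) (ˈse:) (ˈtum) (ˈfek).
Foot heads: 1, 2, 3, 4, 5, 6.
Primary stress on the leftmost head = syllable 1.
Secondary stress on 2, 3, 4, 5, 6: ˈi:.ˌmu:.ˌge:.ˌse:.ˌtum.ˌfek.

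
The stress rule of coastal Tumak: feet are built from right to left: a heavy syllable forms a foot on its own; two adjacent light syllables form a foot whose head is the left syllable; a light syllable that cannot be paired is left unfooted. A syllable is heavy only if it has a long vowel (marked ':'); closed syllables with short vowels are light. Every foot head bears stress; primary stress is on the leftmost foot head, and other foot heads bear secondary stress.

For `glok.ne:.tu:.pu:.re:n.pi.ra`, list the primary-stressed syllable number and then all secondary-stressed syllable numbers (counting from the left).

primary 2, secondary 3, 4, 5, 6

Weights: 1 glok L, 2 ne: H, 3 tu: H, 4 pu: H, 5 re:n H, 6 pi L, 7 ra L.
Parse right to left (heavy = foot alone; LL = one foot; stranded L unfooted): glok (ˈne:) (ˈtu:) (ˈpu:) (ˈre:n) (ˈpi.ra).
Foot heads: 2, 3, 4, 5, 6.
Primary stress on the leftmost head = syllable 2.
Secondary stress on 3, 4, 5, 6: glok.ˈne:.ˌtu:.ˌpu:.ˌre:n.ˌpi.ra.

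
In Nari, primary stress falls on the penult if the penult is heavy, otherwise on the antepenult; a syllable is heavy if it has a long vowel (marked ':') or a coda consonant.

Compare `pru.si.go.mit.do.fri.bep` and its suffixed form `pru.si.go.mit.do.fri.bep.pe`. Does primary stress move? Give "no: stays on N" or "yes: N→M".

Base `pru.si.go.mit.do.fri.bep` (7 syllables):
  Weights: 5 do L, 6 fri L, 7 bep H.
  The penult (syllable 6, fri) is light, so stress falls on the antepenult (syllable 5, do).
  → primary stress on syllable 5.
Suffixed `pru.si.go.mit.do.fri.bep.pe` (8 syllables):
  Weights: 6 fri L, 7 bep H, 8 pe L.
  The penult (syllable 7, bep) is heavy, so it takes stress.
  → primary stress on syllable 7.

yes: 5→7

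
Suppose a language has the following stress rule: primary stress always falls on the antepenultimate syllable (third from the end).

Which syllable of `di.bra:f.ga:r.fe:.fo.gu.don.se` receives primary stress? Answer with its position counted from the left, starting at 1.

6

The word has 8 syllables; the antepenultimate syllable (third from the end) is syllable 6 (gu).
Primary stress: syllable 6 → di.bra:f.ga:r.fe:.fo.ˈgu.don.se.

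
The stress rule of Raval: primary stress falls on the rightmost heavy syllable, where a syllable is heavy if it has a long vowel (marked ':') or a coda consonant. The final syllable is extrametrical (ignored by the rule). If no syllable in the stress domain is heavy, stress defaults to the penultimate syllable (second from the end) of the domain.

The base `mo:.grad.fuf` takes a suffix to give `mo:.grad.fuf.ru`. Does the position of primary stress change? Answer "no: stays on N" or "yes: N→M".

yes: 2→3

Base `mo:.grad.fuf` (3 syllables):
  The final syllable (3, fuf) is extrametrical; the stress domain is syllables 1–2.
  Weights: 1 mo: H, 2 grad H.
  Heavy syllables in the domain: 1, 2. The rightmost is syllable 2 (grad).
  → primary stress on syllable 2.
Suffixed `mo:.grad.fuf.ru` (4 syllables):
  The final syllable (4, ru) is extrametrical; the stress domain is syllables 1–3.
  Weights: 1 mo: H, 2 grad H, 3 fuf H.
  Heavy syllables in the domain: 1, 2, 3. The rightmost is syllable 3 (fuf).
  → primary stress on syllable 3.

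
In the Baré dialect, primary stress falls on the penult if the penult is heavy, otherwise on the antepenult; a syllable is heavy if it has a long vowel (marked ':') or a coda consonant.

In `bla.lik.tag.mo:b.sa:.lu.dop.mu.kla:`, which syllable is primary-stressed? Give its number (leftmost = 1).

7

Weights: 7 dop H, 8 mu L, 9 kla: H.
The penult (syllable 8, mu) is light, so stress falls on the antepenult (syllable 7, dop).
Primary stress: syllable 7 → bla.lik.tag.mo:b.sa:.lu.ˈdop.mu.kla:.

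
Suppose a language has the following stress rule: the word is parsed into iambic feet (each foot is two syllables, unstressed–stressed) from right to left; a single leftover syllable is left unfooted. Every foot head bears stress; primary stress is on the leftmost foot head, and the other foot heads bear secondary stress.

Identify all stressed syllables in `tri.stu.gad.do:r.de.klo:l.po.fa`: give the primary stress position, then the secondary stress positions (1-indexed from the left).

Parse right to left into iambic (σˈσ) feet: (tri.ˈstu) (gad.ˈdo:r) (de.ˈklo:l) (po.ˈfa).
Foot heads (stressed positions): 2, 4, 6, 8.
End Rule Leftmost: primary stress on the leftmost head = syllable 2.
Secondary stress on 4, 6, 8: tri.ˈstu.gad.ˌdo:r.de.ˌklo:l.po.ˌfa.

primary 2, secondary 4, 6, 8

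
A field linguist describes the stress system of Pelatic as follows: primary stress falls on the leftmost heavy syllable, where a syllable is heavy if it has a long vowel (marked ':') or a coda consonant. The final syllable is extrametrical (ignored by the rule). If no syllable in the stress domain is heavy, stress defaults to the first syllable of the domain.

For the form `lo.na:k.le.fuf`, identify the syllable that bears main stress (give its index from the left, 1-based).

2

The final syllable (4, fuf) is extrametrical; the stress domain is syllables 1–3.
Weights: 1 lo L, 2 na:k H, 3 le L.
Heavy syllables in the domain: 2. The leftmost is syllable 2 (na:k).
Primary stress: syllable 2 → lo.ˈna:k.le.fuf.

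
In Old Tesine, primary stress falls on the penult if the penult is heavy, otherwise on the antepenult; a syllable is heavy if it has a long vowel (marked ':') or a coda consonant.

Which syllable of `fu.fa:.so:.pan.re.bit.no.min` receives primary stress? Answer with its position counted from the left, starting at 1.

Weights: 6 bit H, 7 no L, 8 min H.
The penult (syllable 7, no) is light, so stress falls on the antepenult (syllable 6, bit).
Primary stress: syllable 6 → fu.fa:.so:.pan.re.ˈbit.no.min.

6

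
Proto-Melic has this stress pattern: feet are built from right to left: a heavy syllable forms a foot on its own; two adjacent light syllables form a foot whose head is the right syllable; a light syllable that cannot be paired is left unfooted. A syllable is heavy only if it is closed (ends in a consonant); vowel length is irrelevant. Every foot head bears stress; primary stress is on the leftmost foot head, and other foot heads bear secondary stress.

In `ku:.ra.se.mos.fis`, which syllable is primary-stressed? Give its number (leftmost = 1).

Weights: 1 ku: L, 2 ra L, 3 se L, 4 mos H, 5 fis H.
Parse right to left (heavy = foot alone; LL = one foot; stranded L unfooted): ku: (ra.ˈse) (ˈmos) (ˈfis).
Foot heads: 3, 4, 5.
Primary stress on the leftmost head = syllable 3.
Primary stress: syllable 3 → ku:.ra.ˈse.mos.fis.

3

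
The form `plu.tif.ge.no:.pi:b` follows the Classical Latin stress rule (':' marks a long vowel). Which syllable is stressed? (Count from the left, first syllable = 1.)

4

Classical Latin: stress the penult if heavy (long vowel or closed), else the antepenult.
Weights: 3 ge L, 4 no: H, 5 pi:b H.
The penult (syllable 4, no:) is heavy, so it takes stress.
Stress on syllable 4: plu.tif.ge.ˈno:.pi:b.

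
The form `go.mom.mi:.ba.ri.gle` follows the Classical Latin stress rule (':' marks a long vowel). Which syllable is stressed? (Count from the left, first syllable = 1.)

4

Classical Latin: stress the penult if heavy (long vowel or closed), else the antepenult.
Weights: 4 ba L, 5 ri L, 6 gle L.
The penult (syllable 5, ri) is light, so stress falls on the antepenult (syllable 4, ba).
Stress on syllable 4: go.mom.mi:.ˈba.ri.gle.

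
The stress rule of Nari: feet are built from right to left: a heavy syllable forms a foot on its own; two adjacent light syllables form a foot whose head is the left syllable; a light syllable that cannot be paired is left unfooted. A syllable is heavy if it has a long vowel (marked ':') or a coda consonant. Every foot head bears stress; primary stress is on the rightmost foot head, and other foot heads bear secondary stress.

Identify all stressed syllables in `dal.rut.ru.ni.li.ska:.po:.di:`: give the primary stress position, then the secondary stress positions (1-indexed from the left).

Weights: 1 dal H, 2 rut H, 3 ru L, 4 ni L, 5 li L, 6 ska: H, 7 po: H, 8 di: H.
Parse right to left (heavy = foot alone; LL = one foot; stranded L unfooted): (ˈdal) (ˈrut) ru (ˈni.li) (ˈska:) (ˈpo:) (ˈdi:).
Foot heads: 1, 2, 4, 6, 7, 8.
Primary stress on the rightmost head = syllable 8.
Secondary stress on 1, 2, 4, 6, 7: ˌdal.ˌrut.ru.ˌni.li.ˌska:.ˌpo:.ˈdi:.

primary 8, secondary 1, 2, 4, 6, 7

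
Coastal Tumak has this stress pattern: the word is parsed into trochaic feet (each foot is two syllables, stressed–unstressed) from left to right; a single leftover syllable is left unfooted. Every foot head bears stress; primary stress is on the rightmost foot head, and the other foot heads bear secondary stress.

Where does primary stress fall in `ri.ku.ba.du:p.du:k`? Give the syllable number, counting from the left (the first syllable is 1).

Parse left to right into trochaic (ˈσσ) feet: (ˈri.ku) (ˈba.du:p) du:k. Syllable 5 is left unfooted.
Foot heads (stressed positions): 1, 3.
End Rule Rightmost: primary stress on the rightmost head = syllable 3.
Primary stress: syllable 3 → ri.ku.ˈba.du:p.du:k.

3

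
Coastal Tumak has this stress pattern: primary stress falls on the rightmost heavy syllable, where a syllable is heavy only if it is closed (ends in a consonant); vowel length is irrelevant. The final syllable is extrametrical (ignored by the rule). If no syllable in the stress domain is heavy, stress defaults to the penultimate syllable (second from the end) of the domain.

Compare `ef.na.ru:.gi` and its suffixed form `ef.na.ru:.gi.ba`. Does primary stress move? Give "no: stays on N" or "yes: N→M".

Base `ef.na.ru:.gi` (4 syllables):
  The final syllable (4, gi) is extrametrical; the stress domain is syllables 1–3.
  Weights: 1 ef H, 2 na L, 3 ru: L.
  Heavy syllables in the domain: 1. The rightmost is syllable 1 (ef).
  → primary stress on syllable 1.
Suffixed `ef.na.ru:.gi.ba` (5 syllables):
  The final syllable (5, ba) is extrametrical; the stress domain is syllables 1–4.
  Weights: 1 ef H, 2 na L, 3 ru: L, 4 gi L.
  Heavy syllables in the domain: 1. The rightmost is syllable 1 (ef).
  → primary stress on syllable 1.

no: stays on 1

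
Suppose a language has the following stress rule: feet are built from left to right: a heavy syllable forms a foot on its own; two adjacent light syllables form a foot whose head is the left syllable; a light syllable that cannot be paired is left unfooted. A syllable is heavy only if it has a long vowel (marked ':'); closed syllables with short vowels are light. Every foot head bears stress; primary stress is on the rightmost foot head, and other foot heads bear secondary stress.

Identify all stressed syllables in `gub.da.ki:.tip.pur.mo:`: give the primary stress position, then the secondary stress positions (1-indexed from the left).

Weights: 1 gub L, 2 da L, 3 ki: H, 4 tip L, 5 pur L, 6 mo: H.
Parse left to right (heavy = foot alone; LL = one foot; stranded L unfooted): (ˈgub.da) (ˈki:) (ˈtip.pur) (ˈmo:).
Foot heads: 1, 3, 4, 6.
Primary stress on the rightmost head = syllable 6.
Secondary stress on 1, 3, 4: ˌgub.da.ˌki:.ˌtip.pur.ˈmo:.

primary 6, secondary 1, 3, 4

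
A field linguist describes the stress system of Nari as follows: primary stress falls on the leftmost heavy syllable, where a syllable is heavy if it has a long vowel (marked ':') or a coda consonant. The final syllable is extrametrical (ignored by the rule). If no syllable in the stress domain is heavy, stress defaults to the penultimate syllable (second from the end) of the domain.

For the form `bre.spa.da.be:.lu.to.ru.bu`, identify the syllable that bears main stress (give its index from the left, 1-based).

The final syllable (8, bu) is extrametrical; the stress domain is syllables 1–7.
Weights: 1 bre L, 2 spa L, 3 da L, 4 be: H, 5 lu L, 6 to L, 7 ru L.
Heavy syllables in the domain: 4. The leftmost is syllable 4 (be:).
Primary stress: syllable 4 → bre.spa.da.ˈbe:.lu.to.ru.bu.

4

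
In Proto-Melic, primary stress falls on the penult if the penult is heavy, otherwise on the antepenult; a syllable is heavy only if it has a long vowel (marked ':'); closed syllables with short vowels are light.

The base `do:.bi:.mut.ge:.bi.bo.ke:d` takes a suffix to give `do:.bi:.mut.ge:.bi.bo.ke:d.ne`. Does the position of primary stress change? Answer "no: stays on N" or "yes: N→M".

yes: 5→7

Base `do:.bi:.mut.ge:.bi.bo.ke:d` (7 syllables):
  Weights: 5 bi L, 6 bo L, 7 ke:d H.
  The penult (syllable 6, bo) is light, so stress falls on the antepenult (syllable 5, bi).
  → primary stress on syllable 5.
Suffixed `do:.bi:.mut.ge:.bi.bo.ke:d.ne` (8 syllables):
  Weights: 6 bo L, 7 ke:d H, 8 ne L.
  The penult (syllable 7, ke:d) is heavy, so it takes stress.
  → primary stress on syllable 7.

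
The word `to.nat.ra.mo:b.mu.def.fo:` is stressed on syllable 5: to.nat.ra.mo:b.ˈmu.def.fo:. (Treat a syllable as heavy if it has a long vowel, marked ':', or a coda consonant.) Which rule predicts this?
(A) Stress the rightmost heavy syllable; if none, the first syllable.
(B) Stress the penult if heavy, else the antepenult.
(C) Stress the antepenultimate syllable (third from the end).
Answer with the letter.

Rule A → syllable 7 (observed: 5).
Rule B → syllable 6 (observed: 5).
Rule C → syllable 5 ✓.

C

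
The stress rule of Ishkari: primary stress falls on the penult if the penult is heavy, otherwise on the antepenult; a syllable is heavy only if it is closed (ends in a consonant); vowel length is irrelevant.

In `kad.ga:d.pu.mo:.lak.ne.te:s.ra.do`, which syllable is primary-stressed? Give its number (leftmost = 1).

7

Weights: 7 te:s H, 8 ra L, 9 do L.
The penult (syllable 8, ra) is light, so stress falls on the antepenult (syllable 7, te:s).
Primary stress: syllable 7 → kad.ga:d.pu.mo:.lak.ne.ˈte:s.ra.do.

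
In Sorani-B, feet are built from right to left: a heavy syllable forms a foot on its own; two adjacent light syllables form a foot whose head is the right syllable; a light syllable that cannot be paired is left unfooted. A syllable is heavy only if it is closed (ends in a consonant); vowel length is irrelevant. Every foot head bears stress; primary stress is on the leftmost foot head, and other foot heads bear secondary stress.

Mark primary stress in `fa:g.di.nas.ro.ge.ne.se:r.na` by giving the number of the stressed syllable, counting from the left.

Weights: 1 fa:g H, 2 di L, 3 nas H, 4 ro L, 5 ge L, 6 ne L, 7 se:r H, 8 na L.
Parse right to left (heavy = foot alone; LL = one foot; stranded L unfooted): (ˈfa:g) di (ˈnas) ro (ge.ˈne) (ˈse:r) na.
Foot heads: 1, 3, 6, 7.
Primary stress on the leftmost head = syllable 1.
Primary stress: syllable 1 → ˈfa:g.di.nas.ro.ge.ne.se:r.na.

1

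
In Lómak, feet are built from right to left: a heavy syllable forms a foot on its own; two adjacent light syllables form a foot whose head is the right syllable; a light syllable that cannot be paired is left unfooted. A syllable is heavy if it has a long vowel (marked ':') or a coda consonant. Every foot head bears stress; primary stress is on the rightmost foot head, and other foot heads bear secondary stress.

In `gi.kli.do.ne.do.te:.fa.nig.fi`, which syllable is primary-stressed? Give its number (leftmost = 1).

8

Weights: 1 gi L, 2 kli L, 3 do L, 4 ne L, 5 do L, 6 te: H, 7 fa L, 8 nig H, 9 fi L.
Parse right to left (heavy = foot alone; LL = one foot; stranded L unfooted): gi (kli.ˈdo) (ne.ˈdo) (ˈte:) fa (ˈnig) fi.
Foot heads: 3, 5, 6, 8.
Primary stress on the rightmost head = syllable 8.
Primary stress: syllable 8 → gi.kli.do.ne.do.te:.fa.ˈnig.fi.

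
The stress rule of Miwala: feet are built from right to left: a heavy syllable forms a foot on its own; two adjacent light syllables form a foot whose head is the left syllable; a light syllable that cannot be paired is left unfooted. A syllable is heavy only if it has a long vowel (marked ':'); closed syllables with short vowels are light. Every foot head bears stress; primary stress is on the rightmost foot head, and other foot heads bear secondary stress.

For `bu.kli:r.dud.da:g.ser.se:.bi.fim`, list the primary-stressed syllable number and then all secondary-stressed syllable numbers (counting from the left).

primary 7, secondary 2, 4, 6

Weights: 1 bu L, 2 kli:r H, 3 dud L, 4 da:g H, 5 ser L, 6 se: H, 7 bi L, 8 fim L.
Parse right to left (heavy = foot alone; LL = one foot; stranded L unfooted): bu (ˈkli:r) dud (ˈda:g) ser (ˈse:) (ˈbi.fim).
Foot heads: 2, 4, 6, 7.
Primary stress on the rightmost head = syllable 7.
Secondary stress on 2, 4, 6: bu.ˌkli:r.dud.ˌda:g.ser.ˌse:.ˈbi.fim.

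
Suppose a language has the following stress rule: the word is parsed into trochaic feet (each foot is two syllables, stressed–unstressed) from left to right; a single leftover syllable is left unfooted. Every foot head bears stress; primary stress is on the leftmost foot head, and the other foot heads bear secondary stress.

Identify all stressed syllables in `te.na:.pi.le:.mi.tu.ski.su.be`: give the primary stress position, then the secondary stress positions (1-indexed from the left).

Parse left to right into trochaic (ˈσσ) feet: (ˈte.na:) (ˈpi.le:) (ˈmi.tu) (ˈski.su) be. Syllable 9 is left unfooted.
Foot heads (stressed positions): 1, 3, 5, 7.
End Rule Leftmost: primary stress on the leftmost head = syllable 1.
Secondary stress on 3, 5, 7: ˈte.na:.ˌpi.le:.ˌmi.tu.ˌski.su.be.

primary 1, secondary 3, 5, 7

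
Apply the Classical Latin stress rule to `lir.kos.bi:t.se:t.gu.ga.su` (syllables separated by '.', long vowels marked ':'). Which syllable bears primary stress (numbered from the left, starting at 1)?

Classical Latin: stress the penult if heavy (long vowel or closed), else the antepenult.
Weights: 5 gu L, 6 ga L, 7 su L.
The penult (syllable 6, ga) is light, so stress falls on the antepenult (syllable 5, gu).
Stress on syllable 5: lir.kos.bi:t.se:t.ˈgu.ga.su.

5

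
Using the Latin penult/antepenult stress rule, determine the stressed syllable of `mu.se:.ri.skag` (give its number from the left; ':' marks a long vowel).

Classical Latin: stress the penult if heavy (long vowel or closed), else the antepenult.
Weights: 2 se: H, 3 ri L, 4 skag H.
The penult (syllable 3, ri) is light, so stress falls on the antepenult (syllable 2, se:).
Stress on syllable 2: mu.ˈse:.ri.skag.

2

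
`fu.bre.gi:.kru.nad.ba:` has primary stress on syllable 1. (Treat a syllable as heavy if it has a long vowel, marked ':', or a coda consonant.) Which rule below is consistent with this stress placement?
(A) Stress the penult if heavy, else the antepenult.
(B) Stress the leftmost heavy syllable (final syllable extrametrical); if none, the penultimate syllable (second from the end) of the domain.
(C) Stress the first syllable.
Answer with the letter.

C

Rule A → syllable 5 (observed: 1).
Rule B → syllable 3 (observed: 1).
Rule C → syllable 1 ✓.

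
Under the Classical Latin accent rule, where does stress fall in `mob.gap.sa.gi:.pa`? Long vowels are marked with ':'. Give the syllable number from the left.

4

Classical Latin: stress the penult if heavy (long vowel or closed), else the antepenult.
Weights: 3 sa L, 4 gi: H, 5 pa L.
The penult (syllable 4, gi:) is heavy, so it takes stress.
Stress on syllable 4: mob.gap.sa.ˈgi:.pa.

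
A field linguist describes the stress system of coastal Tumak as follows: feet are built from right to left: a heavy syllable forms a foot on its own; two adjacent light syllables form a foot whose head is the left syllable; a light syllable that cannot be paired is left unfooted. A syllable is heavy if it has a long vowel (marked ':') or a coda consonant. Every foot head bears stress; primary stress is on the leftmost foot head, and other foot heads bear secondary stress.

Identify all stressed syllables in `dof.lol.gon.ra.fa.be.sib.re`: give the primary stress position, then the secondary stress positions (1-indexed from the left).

Weights: 1 dof H, 2 lol H, 3 gon H, 4 ra L, 5 fa L, 6 be L, 7 sib H, 8 re L.
Parse right to left (heavy = foot alone; LL = one foot; stranded L unfooted): (ˈdof) (ˈlol) (ˈgon) ra (ˈfa.be) (ˈsib) re.
Foot heads: 1, 2, 3, 5, 7.
Primary stress on the leftmost head = syllable 1.
Secondary stress on 2, 3, 5, 7: ˈdof.ˌlol.ˌgon.ra.ˌfa.be.ˌsib.re.

primary 1, secondary 2, 3, 5, 7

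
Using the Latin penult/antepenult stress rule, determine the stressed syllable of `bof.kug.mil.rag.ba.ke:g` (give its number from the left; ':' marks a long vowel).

Classical Latin: stress the penult if heavy (long vowel or closed), else the antepenult.
Weights: 4 rag H, 5 ba L, 6 ke:g H.
The penult (syllable 5, ba) is light, so stress falls on the antepenult (syllable 4, rag).
Stress on syllable 4: bof.kug.mil.ˈrag.ba.ke:g.

4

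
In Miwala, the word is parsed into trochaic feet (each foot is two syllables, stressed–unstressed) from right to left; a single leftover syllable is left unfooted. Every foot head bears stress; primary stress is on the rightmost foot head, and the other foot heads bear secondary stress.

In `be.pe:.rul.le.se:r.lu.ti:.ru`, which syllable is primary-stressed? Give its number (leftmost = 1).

Parse right to left into trochaic (ˈσσ) feet: (ˈbe.pe:) (ˈrul.le) (ˈse:r.lu) (ˈti:.ru).
Foot heads (stressed positions): 1, 3, 5, 7.
End Rule Rightmost: primary stress on the rightmost head = syllable 7.
Primary stress: syllable 7 → be.pe:.rul.le.se:r.lu.ˈti:.ru.

7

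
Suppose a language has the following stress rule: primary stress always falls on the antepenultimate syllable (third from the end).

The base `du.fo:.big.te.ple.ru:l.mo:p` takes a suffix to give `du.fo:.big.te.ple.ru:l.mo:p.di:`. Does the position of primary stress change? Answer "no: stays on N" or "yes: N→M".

Base `du.fo:.big.te.ple.ru:l.mo:p` (7 syllables):
  The word has 7 syllables; the antepenultimate syllable (third from the end) is syllable 5 (ple).
  → primary stress on syllable 5.
Suffixed `du.fo:.big.te.ple.ru:l.mo:p.di:` (8 syllables):
  The word has 8 syllables; the antepenultimate syllable (third from the end) is syllable 6 (ru:l).
  → primary stress on syllable 6.

yes: 5→6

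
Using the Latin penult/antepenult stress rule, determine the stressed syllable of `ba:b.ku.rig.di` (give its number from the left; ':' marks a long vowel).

3

Classical Latin: stress the penult if heavy (long vowel or closed), else the antepenult.
Weights: 2 ku L, 3 rig H, 4 di L.
The penult (syllable 3, rig) is heavy, so it takes stress.
Stress on syllable 3: ba:b.ku.ˈrig.di.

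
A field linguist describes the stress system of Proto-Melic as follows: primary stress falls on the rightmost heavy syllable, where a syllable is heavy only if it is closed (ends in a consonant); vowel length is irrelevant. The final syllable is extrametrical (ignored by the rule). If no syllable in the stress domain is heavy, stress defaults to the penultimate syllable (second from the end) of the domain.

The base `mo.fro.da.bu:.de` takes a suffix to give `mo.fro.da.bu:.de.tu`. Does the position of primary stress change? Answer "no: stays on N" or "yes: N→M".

Base `mo.fro.da.bu:.de` (5 syllables):
  The final syllable (5, de) is extrametrical; the stress domain is syllables 1–4.
  Weights: 1 mo L, 2 fro L, 3 da L, 4 bu: L.
  No heavy syllable in the domain; default to the penultimate syllable (second from the end) of the domain = syllable 3.
  → primary stress on syllable 3.
Suffixed `mo.fro.da.bu:.de.tu` (6 syllables):
  The final syllable (6, tu) is extrametrical; the stress domain is syllables 1–5.
  Weights: 1 mo L, 2 fro L, 3 da L, 4 bu: L, 5 de L.
  No heavy syllable in the domain; default to the penultimate syllable (second from the end) of the domain = syllable 4.
  → primary stress on syllable 4.

yes: 3→4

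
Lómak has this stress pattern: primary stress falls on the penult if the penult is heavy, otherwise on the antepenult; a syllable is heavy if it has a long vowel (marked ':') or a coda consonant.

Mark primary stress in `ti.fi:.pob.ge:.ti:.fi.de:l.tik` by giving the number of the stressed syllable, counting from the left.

7

Weights: 6 fi L, 7 de:l H, 8 tik H.
The penult (syllable 7, de:l) is heavy, so it takes stress.
Primary stress: syllable 7 → ti.fi:.pob.ge:.ti:.fi.ˈde:l.tik.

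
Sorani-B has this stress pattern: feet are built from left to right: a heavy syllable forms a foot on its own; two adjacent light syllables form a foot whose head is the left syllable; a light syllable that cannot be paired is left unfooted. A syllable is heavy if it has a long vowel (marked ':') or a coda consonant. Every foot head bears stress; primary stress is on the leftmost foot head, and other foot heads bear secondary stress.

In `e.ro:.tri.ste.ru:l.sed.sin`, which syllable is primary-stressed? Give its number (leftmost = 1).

2

Weights: 1 e L, 2 ro: H, 3 tri L, 4 ste L, 5 ru:l H, 6 sed H, 7 sin H.
Parse left to right (heavy = foot alone; LL = one foot; stranded L unfooted): e (ˈro:) (ˈtri.ste) (ˈru:l) (ˈsed) (ˈsin).
Foot heads: 2, 3, 5, 6, 7.
Primary stress on the leftmost head = syllable 2.
Primary stress: syllable 2 → e.ˈro:.tri.ste.ru:l.sed.sin.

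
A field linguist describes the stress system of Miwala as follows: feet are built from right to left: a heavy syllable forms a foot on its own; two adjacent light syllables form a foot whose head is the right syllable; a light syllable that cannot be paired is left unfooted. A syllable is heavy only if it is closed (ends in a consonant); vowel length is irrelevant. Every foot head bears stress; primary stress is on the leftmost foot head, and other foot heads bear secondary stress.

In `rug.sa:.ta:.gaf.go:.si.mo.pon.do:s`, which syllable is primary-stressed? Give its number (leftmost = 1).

Weights: 1 rug H, 2 sa: L, 3 ta: L, 4 gaf H, 5 go: L, 6 si L, 7 mo L, 8 pon H, 9 do:s H.
Parse right to left (heavy = foot alone; LL = one foot; stranded L unfooted): (ˈrug) (sa:.ˈta:) (ˈgaf) go: (si.ˈmo) (ˈpon) (ˈdo:s).
Foot heads: 1, 3, 4, 7, 8, 9.
Primary stress on the leftmost head = syllable 1.
Primary stress: syllable 1 → ˈrug.sa:.ta:.gaf.go:.si.mo.pon.do:s.

1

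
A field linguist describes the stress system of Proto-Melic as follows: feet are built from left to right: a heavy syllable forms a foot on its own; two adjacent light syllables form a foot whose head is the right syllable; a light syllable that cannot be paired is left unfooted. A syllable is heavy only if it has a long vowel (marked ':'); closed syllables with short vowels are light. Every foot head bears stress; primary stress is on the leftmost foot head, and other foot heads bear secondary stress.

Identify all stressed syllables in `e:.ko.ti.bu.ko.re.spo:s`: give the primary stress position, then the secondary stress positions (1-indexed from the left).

primary 1, secondary 3, 5, 7

Weights: 1 e: H, 2 ko L, 3 ti L, 4 bu L, 5 ko L, 6 re L, 7 spo:s H.
Parse left to right (heavy = foot alone; LL = one foot; stranded L unfooted): (ˈe:) (ko.ˈti) (bu.ˈko) re (ˈspo:s).
Foot heads: 1, 3, 5, 7.
Primary stress on the leftmost head = syllable 1.
Secondary stress on 3, 5, 7: ˈe:.ko.ˌti.bu.ˌko.re.ˌspo:s.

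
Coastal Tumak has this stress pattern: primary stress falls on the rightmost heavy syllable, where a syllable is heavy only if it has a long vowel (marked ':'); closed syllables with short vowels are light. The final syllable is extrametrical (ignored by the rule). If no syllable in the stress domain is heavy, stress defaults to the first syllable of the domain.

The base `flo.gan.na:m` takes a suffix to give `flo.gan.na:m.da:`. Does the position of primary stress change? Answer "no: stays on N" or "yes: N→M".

Base `flo.gan.na:m` (3 syllables):
  The final syllable (3, na:m) is extrametrical; the stress domain is syllables 1–2.
  Weights: 1 flo L, 2 gan L.
  No heavy syllable in the domain; default to the first syllable of the domain = syllable 1.
  → primary stress on syllable 1.
Suffixed `flo.gan.na:m.da:` (4 syllables):
  The final syllable (4, da:) is extrametrical; the stress domain is syllables 1–3.
  Weights: 1 flo L, 2 gan L, 3 na:m H.
  Heavy syllables in the domain: 3. The rightmost is syllable 3 (na:m).
  → primary stress on syllable 3.

yes: 1→3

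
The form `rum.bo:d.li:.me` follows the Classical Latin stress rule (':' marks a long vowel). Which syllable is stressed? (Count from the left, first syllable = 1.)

Classical Latin: stress the penult if heavy (long vowel or closed), else the antepenult.
Weights: 2 bo:d H, 3 li: H, 4 me L.
The penult (syllable 3, li:) is heavy, so it takes stress.
Stress on syllable 3: rum.bo:d.ˈli:.me.

3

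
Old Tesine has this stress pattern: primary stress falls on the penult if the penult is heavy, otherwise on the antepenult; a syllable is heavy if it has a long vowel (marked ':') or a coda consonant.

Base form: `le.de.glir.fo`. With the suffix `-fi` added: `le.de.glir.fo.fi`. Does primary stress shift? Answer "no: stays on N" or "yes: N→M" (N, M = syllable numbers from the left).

no: stays on 3

Base `le.de.glir.fo` (4 syllables):
  Weights: 2 de L, 3 glir H, 4 fo L.
  The penult (syllable 3, glir) is heavy, so it takes stress.
  → primary stress on syllable 3.
Suffixed `le.de.glir.fo.fi` (5 syllables):
  Weights: 3 glir H, 4 fo L, 5 fi L.
  The penult (syllable 4, fo) is light, so stress falls on the antepenult (syllable 3, glir).
  → primary stress on syllable 3.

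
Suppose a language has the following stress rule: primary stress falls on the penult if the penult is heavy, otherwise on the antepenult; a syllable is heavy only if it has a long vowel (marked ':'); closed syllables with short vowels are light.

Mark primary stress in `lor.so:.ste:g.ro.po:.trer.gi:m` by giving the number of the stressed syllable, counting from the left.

Weights: 5 po: H, 6 trer L, 7 gi:m H.
The penult (syllable 6, trer) is light, so stress falls on the antepenult (syllable 5, po:).
Primary stress: syllable 5 → lor.so:.ste:g.ro.ˈpo:.trer.gi:m.

5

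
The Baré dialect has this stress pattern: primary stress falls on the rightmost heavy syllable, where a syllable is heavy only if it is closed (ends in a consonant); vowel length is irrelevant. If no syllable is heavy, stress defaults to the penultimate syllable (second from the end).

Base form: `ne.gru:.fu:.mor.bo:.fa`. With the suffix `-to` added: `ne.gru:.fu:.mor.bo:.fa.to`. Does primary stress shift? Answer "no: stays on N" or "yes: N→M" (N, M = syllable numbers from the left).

no: stays on 4

Base `ne.gru:.fu:.mor.bo:.fa` (6 syllables):
  Weights: 1 ne L, 2 gru: L, 3 fu: L, 4 mor H, 5 bo: L, 6 fa L.
  Heavy syllables in the domain: 4. The rightmost is syllable 4 (mor).
  → primary stress on syllable 4.
Suffixed `ne.gru:.fu:.mor.bo:.fa.to` (7 syllables):
  Weights: 1 ne L, 2 gru: L, 3 fu: L, 4 mor H, 5 bo: L, 6 fa L, 7 to L.
  Heavy syllables in the domain: 4. The rightmost is syllable 4 (mor).
  → primary stress on syllable 4.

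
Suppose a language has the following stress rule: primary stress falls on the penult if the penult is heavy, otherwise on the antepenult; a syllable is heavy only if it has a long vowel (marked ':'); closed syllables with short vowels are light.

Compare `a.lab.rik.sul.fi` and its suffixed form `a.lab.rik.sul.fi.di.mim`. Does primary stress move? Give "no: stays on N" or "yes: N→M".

yes: 3→5

Base `a.lab.rik.sul.fi` (5 syllables):
  Weights: 3 rik L, 4 sul L, 5 fi L.
  The penult (syllable 4, sul) is light, so stress falls on the antepenult (syllable 3, rik).
  → primary stress on syllable 3.
Suffixed `a.lab.rik.sul.fi.di.mim` (7 syllables):
  Weights: 5 fi L, 6 di L, 7 mim L.
  The penult (syllable 6, di) is light, so stress falls on the antepenult (syllable 5, fi).
  → primary stress on syllable 5.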